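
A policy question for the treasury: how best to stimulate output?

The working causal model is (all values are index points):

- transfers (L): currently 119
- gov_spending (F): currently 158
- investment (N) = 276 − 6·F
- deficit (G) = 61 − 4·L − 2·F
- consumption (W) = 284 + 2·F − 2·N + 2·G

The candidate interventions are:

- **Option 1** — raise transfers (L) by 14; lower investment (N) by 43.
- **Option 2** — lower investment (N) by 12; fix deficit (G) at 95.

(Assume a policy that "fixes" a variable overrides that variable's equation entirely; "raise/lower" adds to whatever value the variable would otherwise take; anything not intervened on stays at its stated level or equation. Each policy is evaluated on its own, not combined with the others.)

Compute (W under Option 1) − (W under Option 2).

-1702

Option 1 (L + 14, N − 43):
  L = 119 + 14 = 133
  F = 158
  N = 276 − 6·158 (−43 from intervention) = -715
  G = 61 − 4·133 − 2·158 = -787
  W = 284 + 2·158 − 2·(-715) + 2·(-787) = 456
Option 2 (N − 12, G := 95):
  L = 119
  F = 158
  N = 276 − 6·158 (−12 from intervention) = -684
  G = 95
  W = 284 + 2·158 − 2·(-684) + 2·95 = 2158
W: 456 − 2158 = -1702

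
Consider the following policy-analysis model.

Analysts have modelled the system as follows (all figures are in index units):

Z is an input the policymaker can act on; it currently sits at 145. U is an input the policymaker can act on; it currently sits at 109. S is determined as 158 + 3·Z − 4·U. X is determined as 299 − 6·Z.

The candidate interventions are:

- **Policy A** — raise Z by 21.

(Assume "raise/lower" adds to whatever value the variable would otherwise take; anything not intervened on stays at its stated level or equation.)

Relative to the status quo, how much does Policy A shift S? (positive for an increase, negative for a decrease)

63

Baseline:
  Z = 145
  U = 109
  S = 158 + 3·145 − 4·109 = 157
Policy A (Z + 21):
  Z = 145 + 21 = 166
  U = 109
  S = 158 + 3·166 − 4·109 = 220
Change in S: 220 − 157 = 63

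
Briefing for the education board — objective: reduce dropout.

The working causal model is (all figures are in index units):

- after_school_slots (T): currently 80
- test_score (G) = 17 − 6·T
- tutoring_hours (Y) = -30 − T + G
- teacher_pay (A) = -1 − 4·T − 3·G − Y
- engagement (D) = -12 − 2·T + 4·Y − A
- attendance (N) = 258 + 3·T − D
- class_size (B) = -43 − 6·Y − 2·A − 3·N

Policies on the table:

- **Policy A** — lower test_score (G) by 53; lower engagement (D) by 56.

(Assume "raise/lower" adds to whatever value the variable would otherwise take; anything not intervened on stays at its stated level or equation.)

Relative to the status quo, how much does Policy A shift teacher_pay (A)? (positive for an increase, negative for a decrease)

212

Baseline:
  T = 80
  G = 17 − 6·80 = -463
  Y = -30 − 80 + (-463) = -573
  A = -1 − 4·80 − 3·(-463) − (-573) = 1641
Policy A (G − 53, D − 56):
  T = 80
  G = 17 − 6·80 (−53 from intervention) = -516
  Y = -30 − 80 + (-516) = -626
  A = -1 − 4·80 − 3·(-516) − (-626) = 1853
Change in A: 1853 − 1641 = 212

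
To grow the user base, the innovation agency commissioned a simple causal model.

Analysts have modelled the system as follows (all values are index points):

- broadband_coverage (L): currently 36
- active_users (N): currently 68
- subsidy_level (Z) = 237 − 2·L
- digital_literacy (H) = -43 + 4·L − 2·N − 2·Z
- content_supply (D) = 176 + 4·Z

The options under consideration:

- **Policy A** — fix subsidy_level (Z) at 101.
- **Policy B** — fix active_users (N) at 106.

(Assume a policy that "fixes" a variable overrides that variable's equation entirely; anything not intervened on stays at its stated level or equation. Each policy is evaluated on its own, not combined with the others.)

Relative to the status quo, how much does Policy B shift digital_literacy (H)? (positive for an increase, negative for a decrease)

Baseline:
  L = 36
  N = 68
  Z = 237 − 2·36 = 165
  H = -43 + 4·36 − 2·68 − 2·165 = -365
Policy B (N := 106):
  L = 36
  N = 106
  Z = 237 − 2·36 = 165
  H = -43 + 4·36 − 2·106 − 2·165 = -441
Change in H: -441 − (-365) = -76

-76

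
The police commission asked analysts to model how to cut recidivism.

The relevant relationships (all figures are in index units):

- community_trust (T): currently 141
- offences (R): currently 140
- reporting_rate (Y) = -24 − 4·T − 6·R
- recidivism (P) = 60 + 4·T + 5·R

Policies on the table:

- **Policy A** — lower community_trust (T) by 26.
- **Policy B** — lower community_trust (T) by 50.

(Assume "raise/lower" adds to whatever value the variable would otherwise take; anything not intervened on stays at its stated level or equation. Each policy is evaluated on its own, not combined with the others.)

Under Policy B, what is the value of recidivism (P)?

Policy B (T − 50):
  T = 141 − 50 = 91
  R = 140
  P = 60 + 4·91 + 5·140 = 1124

1124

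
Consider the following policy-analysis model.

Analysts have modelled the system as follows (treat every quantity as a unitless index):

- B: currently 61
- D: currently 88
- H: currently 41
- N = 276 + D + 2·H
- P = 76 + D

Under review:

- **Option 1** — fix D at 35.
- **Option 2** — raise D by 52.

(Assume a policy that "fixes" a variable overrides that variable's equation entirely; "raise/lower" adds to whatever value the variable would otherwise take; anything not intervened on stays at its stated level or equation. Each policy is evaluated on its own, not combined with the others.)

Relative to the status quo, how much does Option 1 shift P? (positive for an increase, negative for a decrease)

-53

Baseline:
  D = 88
  P = 76 + 88 = 164
Option 1 (D := 35):
  D = 35
  P = 76 + 35 = 111
Change in P: 111 − 164 = -53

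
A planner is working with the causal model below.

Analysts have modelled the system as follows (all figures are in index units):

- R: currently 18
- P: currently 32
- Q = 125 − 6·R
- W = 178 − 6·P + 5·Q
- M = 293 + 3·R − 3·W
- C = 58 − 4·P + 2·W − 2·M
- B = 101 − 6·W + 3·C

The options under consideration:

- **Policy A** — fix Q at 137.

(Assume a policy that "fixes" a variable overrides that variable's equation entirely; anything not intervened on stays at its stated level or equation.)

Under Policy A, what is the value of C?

Policy A (Q := 137):
  R = 18
  P = 32
  Q = 137
  W = 178 − 6·32 + 5·137 = 671
  M = 293 + 3·18 − 3·671 = -1666
  C = 58 − 4·32 + 2·671 − 2·(-1666) = 4604

4604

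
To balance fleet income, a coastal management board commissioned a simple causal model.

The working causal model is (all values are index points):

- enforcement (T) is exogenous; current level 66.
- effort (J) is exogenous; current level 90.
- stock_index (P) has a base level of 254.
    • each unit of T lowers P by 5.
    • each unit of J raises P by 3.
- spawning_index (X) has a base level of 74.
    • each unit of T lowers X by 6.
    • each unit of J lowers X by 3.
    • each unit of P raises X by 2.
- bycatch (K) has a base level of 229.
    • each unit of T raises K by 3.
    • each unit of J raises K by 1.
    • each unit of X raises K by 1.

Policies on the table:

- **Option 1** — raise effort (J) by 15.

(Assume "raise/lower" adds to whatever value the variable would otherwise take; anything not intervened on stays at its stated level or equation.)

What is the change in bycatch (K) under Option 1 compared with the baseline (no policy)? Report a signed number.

60

Baseline:
  T = 66
  J = 90
  P = 254 − 5·66 + 3·90 = 194
  X = 74 − 6·66 − 3·90 + 2·194 = -204
  K = 229 + 3·66 + 90 + (-204) = 313
Option 1 (J + 15):
  T = 66
  J = 90 + 15 = 105
  P = 254 − 5·66 + 3·105 = 239
  X = 74 − 6·66 − 3·105 + 2·239 = -159
  K = 229 + 3·66 + 105 + (-159) = 373
Change in K: 373 − 313 = 60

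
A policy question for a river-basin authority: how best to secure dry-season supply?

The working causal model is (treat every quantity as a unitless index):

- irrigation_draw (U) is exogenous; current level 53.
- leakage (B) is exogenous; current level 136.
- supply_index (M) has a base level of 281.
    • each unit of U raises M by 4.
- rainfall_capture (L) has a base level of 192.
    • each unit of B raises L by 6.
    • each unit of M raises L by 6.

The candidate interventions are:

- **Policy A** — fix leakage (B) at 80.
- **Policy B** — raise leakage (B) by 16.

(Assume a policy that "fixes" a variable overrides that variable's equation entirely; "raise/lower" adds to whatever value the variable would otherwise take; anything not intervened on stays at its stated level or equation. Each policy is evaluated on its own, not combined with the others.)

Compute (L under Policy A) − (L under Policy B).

-432

Policy A (B := 80):
  U = 53
  B = 80
  M = 281 + 4·53 = 493
  L = 192 + 6·80 + 6·493 = 3630
Policy B (B + 16):
  U = 53
  B = 136 + 16 = 152
  M = 281 + 4·53 = 493
  L = 192 + 6·152 + 6·493 = 4062
L: 3630 − 4062 = -432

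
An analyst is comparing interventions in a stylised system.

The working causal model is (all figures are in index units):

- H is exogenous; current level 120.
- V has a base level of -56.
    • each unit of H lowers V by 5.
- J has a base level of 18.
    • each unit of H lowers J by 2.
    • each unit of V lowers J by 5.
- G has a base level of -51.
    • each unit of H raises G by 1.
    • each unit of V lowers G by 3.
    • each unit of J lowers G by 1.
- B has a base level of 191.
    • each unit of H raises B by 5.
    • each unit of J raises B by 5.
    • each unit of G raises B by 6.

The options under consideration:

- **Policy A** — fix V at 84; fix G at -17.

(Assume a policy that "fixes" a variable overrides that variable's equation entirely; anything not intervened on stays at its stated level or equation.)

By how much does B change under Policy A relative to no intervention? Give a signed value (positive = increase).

Baseline:
  H = 120
  V = -56 − 5·120 = -656
  J = 18 − 2·120 − 5·(-656) = 3058
  G = -51 + 120 − 3·(-656) − 3058 = -1021
  B = 191 + 5·120 + 5·3058 + 6·(-1021) = 9955
Policy A (V := 84, G := -17):
  H = 120
  V = 84
  J = 18 − 2·120 − 5·84 = -642
  G = -17
  B = 191 + 5·120 + 5·(-642) + 6·(-17) = -2521
Change in B: -2521 − 9955 = -12476

-12476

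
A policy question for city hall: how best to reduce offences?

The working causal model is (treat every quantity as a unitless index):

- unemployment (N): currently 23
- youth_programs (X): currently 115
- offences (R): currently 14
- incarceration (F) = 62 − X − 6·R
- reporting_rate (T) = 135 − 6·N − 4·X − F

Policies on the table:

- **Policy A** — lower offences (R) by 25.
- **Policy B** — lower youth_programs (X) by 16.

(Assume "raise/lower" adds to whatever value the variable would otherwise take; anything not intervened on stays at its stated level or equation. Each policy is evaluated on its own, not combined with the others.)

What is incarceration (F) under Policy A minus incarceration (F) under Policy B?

Policy A (R − 25):
  X = 115
  R = 14 − 25 = -11
  F = 62 − 115 − 6·(-11) = 13
Policy B (X − 16):
  X = 115 − 16 = 99
  R = 14
  F = 62 − 99 − 6·14 = -121
F: 13 − (-121) = 134

134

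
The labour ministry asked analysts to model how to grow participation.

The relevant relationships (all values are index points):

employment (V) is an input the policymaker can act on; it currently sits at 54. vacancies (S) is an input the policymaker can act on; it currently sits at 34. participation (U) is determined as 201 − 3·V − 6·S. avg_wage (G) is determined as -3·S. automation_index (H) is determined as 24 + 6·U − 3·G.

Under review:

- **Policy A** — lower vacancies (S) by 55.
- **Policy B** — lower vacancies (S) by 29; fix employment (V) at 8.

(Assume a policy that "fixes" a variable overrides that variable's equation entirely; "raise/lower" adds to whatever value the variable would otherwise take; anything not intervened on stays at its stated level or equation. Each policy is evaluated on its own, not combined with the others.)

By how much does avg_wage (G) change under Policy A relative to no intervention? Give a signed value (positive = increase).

Baseline:
  S = 34
  G = 0 − 3·34 = -102
Policy A (S − 55):
  S = 34 − 55 = -21
  G = 0 − 3·(-21) = 63
Change in G: 63 − (-102) = 165

165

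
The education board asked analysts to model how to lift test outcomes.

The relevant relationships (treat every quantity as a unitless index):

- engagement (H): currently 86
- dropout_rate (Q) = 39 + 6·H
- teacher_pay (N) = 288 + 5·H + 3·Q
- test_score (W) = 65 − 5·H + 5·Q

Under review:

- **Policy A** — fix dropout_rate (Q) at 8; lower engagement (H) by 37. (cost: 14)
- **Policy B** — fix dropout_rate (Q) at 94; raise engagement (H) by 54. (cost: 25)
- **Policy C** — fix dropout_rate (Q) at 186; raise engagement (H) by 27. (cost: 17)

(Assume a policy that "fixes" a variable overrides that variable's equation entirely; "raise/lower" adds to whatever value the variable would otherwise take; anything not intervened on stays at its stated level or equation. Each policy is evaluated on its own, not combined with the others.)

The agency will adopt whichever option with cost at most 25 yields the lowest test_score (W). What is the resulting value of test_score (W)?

Policy A (Q := 8, H − 37):
  H = 86 − 37 = 49
  Q = 8
  W = 65 − 5·49 + 5·8 = -140
Policy B (Q := 94, H + 54):
  H = 86 + 54 = 140
  Q = 94
  W = 65 − 5·140 + 5·94 = -165
Policy C (Q := 186, H + 27):
  H = 86 + 27 = 113
  Q = 186
  W = 65 − 5·113 + 5·186 = 430
Comparing — Policy A: W=-140, Policy B: W=-165, Policy C: W=430. Lowest is -165 (Policy B).

-165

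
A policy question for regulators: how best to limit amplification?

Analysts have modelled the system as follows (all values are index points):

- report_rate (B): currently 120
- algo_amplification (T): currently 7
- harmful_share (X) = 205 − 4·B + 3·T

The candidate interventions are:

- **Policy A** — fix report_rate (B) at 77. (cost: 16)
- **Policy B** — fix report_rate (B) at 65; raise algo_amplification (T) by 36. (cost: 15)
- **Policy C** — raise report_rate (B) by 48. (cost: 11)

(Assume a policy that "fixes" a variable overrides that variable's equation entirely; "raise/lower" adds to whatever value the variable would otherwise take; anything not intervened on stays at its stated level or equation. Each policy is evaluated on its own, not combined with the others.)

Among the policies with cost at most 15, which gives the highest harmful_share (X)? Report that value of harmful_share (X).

74

Policy B (B := 65, T + 36):
  B = 65
  T = 7 + 36 = 43
  X = 205 − 4·65 + 3·43 = 74
Policy C (B + 48):
  B = 120 + 48 = 168
  T = 7
  X = 205 − 4·168 + 3·7 = -446
Comparing — Policy B: X=74, Policy C: X=-446. Highest is 74 (Policy B).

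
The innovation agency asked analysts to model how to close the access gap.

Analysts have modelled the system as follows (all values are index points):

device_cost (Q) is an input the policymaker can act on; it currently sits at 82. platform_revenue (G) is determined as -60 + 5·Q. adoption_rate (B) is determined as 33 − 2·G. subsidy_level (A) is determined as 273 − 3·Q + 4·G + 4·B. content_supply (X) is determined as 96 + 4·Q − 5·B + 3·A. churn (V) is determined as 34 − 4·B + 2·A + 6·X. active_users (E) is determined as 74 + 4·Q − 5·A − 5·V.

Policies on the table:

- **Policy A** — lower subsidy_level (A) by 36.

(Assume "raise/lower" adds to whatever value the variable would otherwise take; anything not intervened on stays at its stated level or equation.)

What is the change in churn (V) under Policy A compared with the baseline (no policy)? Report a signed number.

-720

Baseline:
  Q = 82
  G = -60 + 5·82 = 350
  B = 33 − 2·350 = -667
  A = 273 − 3·82 + 4·350 + 4·(-667) = -1241
  X = 96 + 4·82 − 5·(-667) + 3·(-1241) = 36
  V = 34 − 4·(-667) + 2·(-1241) + 6·36 = 436
Policy A (A − 36):
  Q = 82
  G = -60 + 5·82 = 350
  B = 33 − 2·350 = -667
  A = 273 − 3·82 + 4·350 + 4·(-667) (−36 from intervention) = -1277
  X = 96 + 4·82 − 5·(-667) + 3·(-1277) = -72
  V = 34 − 4·(-667) + 2·(-1277) + 6·(-72) = -284
Change in V: -284 − 436 = -720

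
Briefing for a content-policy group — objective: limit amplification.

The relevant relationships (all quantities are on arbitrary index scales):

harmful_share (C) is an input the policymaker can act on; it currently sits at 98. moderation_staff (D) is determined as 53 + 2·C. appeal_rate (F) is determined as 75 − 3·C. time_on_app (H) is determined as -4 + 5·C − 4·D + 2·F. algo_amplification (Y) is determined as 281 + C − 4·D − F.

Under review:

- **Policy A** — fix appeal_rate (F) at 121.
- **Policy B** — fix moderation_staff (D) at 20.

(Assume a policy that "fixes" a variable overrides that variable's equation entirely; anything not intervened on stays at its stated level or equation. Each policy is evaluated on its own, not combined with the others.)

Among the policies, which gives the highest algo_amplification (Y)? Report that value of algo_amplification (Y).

Policy A (F := 121):
  C = 98
  D = 53 + 2·98 = 249
  F = 121
  Y = 281 + 98 − 4·249 − 121 = -738
Policy B (D := 20):
  C = 98
  D = 20
  F = 75 − 3·98 = -219
  Y = 281 + 98 − 4·20 − (-219) = 518
Comparing — Policy A: Y=-738, Policy B: Y=518. Highest is 518 (Policy B).

518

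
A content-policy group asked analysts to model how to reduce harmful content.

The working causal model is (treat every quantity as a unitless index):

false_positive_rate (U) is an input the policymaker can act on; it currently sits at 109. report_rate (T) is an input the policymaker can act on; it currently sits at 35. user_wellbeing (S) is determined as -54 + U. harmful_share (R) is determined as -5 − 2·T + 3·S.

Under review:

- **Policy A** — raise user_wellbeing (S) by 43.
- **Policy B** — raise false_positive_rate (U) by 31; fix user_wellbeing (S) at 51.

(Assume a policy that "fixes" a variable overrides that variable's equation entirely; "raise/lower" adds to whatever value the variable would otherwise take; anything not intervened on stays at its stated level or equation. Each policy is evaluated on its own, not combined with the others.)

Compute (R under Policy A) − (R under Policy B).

Policy A (S + 43):
  U = 109
  T = 35
  S = -54 + 109 (+43 from intervention) = 98
  R = -5 − 2·35 + 3·98 = 219
Policy B (U + 31, S := 51):
  U = 109 + 31 = 140
  T = 35
  S = 51
  R = -5 − 2·35 + 3·51 = 78
R: 219 − 78 = 141

141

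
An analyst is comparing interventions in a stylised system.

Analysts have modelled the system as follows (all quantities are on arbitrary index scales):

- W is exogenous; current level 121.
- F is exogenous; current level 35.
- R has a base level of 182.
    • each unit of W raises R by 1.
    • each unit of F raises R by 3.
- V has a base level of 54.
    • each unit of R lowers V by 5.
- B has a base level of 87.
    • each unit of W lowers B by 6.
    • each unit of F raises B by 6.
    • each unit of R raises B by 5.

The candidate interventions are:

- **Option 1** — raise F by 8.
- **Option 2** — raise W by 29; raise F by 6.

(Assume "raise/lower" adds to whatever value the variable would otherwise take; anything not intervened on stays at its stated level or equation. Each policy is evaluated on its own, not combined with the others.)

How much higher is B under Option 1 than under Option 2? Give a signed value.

Option 1 (F + 8):
  W = 121
  F = 35 + 8 = 43
  R = 182 + 121 + 3·43 = 432
  B = 87 − 6·121 + 6·43 + 5·432 = 1779
Option 2 (W + 29, F + 6):
  W = 121 + 29 = 150
  F = 35 + 6 = 41
  R = 182 + 150 + 3·41 = 455
  B = 87 − 6·150 + 6·41 + 5·455 = 1708
B: 1779 − 1708 = 71

71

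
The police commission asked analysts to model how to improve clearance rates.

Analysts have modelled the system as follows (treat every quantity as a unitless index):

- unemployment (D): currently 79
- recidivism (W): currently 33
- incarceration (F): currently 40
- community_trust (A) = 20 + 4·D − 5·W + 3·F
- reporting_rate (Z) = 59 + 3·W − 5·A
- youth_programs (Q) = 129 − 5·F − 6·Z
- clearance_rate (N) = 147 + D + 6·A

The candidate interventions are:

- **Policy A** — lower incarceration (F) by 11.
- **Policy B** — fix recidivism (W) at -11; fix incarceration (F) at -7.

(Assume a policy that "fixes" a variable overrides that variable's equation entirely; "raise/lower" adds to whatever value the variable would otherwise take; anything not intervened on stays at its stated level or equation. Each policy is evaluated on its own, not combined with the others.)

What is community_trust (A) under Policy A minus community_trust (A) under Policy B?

Policy A (F − 11):
  D = 79
  W = 33
  F = 40 − 11 = 29
  A = 20 + 4·79 − 5·33 + 3·29 = 258
Policy B (W := -11, F := -7):
  D = 79
  W = -11
  F = -7
  A = 20 + 4·79 − 5·(-11) + 3·(-7) = 370
A: 258 − 370 = -112

-112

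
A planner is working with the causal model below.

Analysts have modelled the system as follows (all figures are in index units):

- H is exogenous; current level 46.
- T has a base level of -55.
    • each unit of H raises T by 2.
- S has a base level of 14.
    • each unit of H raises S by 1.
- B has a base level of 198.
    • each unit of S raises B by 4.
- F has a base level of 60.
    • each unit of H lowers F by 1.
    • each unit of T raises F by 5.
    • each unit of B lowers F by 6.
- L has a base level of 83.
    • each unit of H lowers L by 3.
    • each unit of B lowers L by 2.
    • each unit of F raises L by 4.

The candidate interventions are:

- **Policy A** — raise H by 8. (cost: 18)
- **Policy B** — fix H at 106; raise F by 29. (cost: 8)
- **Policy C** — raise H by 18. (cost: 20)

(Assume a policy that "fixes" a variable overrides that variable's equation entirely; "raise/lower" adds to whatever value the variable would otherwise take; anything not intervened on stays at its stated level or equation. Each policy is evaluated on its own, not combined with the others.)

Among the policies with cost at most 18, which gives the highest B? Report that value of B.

Policy A (H + 8):
  H = 46 + 8 = 54
  S = 14 + 54 = 68
  B = 198 + 4·68 = 470
Policy B (H := 106, F + 29):
  H = 106
  S = 14 + 106 = 120
  B = 198 + 4·120 = 678
Comparing — Policy A: B=470, Policy B: B=678. Highest is 678 (Policy B).

678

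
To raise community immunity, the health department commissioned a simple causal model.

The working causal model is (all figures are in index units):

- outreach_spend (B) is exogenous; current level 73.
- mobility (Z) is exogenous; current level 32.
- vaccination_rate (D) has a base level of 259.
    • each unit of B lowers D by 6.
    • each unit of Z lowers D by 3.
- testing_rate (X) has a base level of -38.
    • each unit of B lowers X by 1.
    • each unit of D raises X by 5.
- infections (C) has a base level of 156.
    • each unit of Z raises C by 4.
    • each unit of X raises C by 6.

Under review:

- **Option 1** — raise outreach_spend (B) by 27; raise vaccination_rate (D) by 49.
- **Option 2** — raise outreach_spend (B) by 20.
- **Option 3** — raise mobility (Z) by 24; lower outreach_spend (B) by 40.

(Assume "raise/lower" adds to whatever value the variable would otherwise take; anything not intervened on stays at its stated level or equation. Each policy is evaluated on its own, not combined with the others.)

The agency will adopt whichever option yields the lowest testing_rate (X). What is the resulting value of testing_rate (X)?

Option 1 (B + 27, D + 49):
  B = 73 + 27 = 100
  Z = 32
  D = 259 − 6·100 − 3·32 (+49 from intervention) = -388
  X = -38 − 100 + 5·(-388) = -2078
Option 2 (B + 20):
  B = 73 + 20 = 93
  Z = 32
  D = 259 − 6·93 − 3·32 = -395
  X = -38 − 93 + 5·(-395) = -2106
Option 3 (Z + 24, B − 40):
  B = 73 − 40 = 33
  Z = 32 + 24 = 56
  D = 259 − 6·33 − 3·56 = -107
  X = -38 − 33 + 5·(-107) = -606
Comparing — Option 1: X=-2078, Option 2: X=-2106, Option 3: X=-606. Lowest is -2106 (Option 2).

-2106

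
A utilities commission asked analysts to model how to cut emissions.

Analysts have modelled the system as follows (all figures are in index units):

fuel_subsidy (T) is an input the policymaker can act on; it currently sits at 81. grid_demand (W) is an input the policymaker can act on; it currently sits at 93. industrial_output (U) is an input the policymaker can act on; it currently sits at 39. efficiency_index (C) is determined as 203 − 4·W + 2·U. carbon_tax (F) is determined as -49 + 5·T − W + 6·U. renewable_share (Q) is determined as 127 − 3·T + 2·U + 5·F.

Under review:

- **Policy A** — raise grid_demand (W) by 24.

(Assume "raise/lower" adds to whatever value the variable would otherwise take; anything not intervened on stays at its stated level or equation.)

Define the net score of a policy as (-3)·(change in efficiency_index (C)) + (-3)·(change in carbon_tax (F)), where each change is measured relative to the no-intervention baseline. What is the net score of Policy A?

360

Baseline:
  T = 81
  W = 93
  U = 39
  C = 203 − 4·93 + 2·39 = -91
  F = -49 + 5·81 − 93 + 6·39 = 497
Policy A (W + 24):
  T = 81
  W = 93 + 24 = 117
  U = 39
  C = 203 − 4·117 + 2·39 = -187
  F = -49 + 5·81 − 117 + 6·39 = 473
ΔC = -187 − (-91) = -96; ΔF = 473 − 497 = -24
Score = (-3)·(-96) + (-3)·(-24) = 360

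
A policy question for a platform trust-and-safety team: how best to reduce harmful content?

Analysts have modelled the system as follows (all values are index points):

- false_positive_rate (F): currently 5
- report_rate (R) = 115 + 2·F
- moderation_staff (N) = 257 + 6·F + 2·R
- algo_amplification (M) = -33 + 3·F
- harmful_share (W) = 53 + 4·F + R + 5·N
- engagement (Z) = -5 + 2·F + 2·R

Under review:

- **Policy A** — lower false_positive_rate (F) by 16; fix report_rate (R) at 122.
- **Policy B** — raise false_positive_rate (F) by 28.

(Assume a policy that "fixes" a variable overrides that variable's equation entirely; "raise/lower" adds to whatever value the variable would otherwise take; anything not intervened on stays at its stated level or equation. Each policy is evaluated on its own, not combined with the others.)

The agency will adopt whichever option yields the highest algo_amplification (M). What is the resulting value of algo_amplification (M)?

Policy A (F − 16, R := 122):
  F = 5 − 16 = -11
  M = -33 + 3·(-11) = -66
Policy B (F + 28):
  F = 5 + 28 = 33
  M = -33 + 3·33 = 66
Comparing — Policy A: M=-66, Policy B: M=66. Highest is 66 (Policy B).

66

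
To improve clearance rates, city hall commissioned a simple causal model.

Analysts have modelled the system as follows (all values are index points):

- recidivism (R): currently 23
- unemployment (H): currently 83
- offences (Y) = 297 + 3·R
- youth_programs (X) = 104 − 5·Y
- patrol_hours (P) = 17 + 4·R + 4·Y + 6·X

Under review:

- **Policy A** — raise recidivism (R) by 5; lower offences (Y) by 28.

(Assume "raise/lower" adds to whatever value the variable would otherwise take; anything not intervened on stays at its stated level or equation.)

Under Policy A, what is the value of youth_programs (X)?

Policy A (R + 5, Y − 28):
  R = 23 + 5 = 28
  Y = 297 + 3·28 (−28 from intervention) = 353
  X = 104 − 5·353 = -1661

-1661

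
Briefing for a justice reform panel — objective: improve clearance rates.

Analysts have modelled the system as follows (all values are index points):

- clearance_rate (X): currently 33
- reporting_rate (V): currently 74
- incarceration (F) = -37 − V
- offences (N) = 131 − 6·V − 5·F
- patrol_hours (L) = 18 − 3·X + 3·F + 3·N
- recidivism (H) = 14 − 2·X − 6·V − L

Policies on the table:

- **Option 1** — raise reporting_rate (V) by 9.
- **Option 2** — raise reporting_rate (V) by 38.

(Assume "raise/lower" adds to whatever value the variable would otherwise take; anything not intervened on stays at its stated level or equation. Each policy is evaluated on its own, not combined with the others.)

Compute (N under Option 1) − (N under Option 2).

29

Option 1 (V + 9):
  V = 74 + 9 = 83
  F = -37 − 83 = -120
  N = 131 − 6·83 − 5·(-120) = 233
Option 2 (V + 38):
  V = 74 + 38 = 112
  F = -37 − 112 = -149
  N = 131 − 6·112 − 5·(-149) = 204
N: 233 − 204 = 29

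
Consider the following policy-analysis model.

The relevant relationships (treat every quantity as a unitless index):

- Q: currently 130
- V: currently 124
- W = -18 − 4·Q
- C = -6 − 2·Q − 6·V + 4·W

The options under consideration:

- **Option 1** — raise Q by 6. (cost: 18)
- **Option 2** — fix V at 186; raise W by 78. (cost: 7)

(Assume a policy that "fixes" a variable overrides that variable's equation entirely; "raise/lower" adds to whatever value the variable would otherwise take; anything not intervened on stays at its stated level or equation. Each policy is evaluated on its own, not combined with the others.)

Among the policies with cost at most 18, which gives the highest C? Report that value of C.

-3222

Option 1 (Q + 6):
  Q = 130 + 6 = 136
  V = 124
  W = -18 − 4·136 = -562
  C = -6 − 2·136 − 6·124 + 4·(-562) = -3270
Option 2 (V := 186, W + 78):
  Q = 130
  V = 186
  W = -18 − 4·130 (+78 from intervention) = -460
  C = -6 − 2·130 − 6·186 + 4·(-460) = -3222
Comparing — Option 1: C=-3270, Option 2: C=-3222. Highest is -3222 (Option 2).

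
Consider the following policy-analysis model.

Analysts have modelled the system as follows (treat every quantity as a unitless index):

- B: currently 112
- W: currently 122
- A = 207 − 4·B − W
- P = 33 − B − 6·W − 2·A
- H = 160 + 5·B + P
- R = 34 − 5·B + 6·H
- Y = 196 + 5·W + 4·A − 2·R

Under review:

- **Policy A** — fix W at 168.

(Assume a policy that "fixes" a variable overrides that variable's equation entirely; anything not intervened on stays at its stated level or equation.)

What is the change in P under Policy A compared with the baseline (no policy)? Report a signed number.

Baseline:
  B = 112
  W = 122
  A = 207 − 4·112 − 122 = -363
  P = 33 − 112 − 6·122 − 2·(-363) = -85
Policy A (W := 168):
  B = 112
  W = 168
  A = 207 − 4·112 − 168 = -409
  P = 33 − 112 − 6·168 − 2·(-409) = -269
Change in P: -269 − (-85) = -184

-184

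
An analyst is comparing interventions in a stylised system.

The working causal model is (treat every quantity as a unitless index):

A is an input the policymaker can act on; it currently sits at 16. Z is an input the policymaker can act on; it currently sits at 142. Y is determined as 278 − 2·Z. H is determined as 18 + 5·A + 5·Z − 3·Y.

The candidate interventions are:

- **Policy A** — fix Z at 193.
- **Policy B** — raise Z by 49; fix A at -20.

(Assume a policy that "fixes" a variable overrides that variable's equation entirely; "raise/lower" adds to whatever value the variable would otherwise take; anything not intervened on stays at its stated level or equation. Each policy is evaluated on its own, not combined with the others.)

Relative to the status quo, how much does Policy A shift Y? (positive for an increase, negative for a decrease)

Baseline:
  Z = 142
  Y = 278 − 2·142 = -6
Policy A (Z := 193):
  Z = 193
  Y = 278 − 2·193 = -108
Change in Y: -108 − (-6) = -102

-102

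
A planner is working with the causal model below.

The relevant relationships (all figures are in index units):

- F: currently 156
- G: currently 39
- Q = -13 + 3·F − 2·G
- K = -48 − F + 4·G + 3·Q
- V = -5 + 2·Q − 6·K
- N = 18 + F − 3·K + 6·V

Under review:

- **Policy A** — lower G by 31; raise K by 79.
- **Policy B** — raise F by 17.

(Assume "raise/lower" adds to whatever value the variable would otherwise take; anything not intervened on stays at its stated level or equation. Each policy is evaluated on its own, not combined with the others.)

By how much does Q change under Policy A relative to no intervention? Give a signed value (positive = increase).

Baseline:
  F = 156
  G = 39
  Q = -13 + 3·156 − 2·39 = 377
Policy A (G − 31, K + 79):
  F = 156
  G = 39 − 31 = 8
  Q = -13 + 3·156 − 2·8 = 439
Change in Q: 439 − 377 = 62

62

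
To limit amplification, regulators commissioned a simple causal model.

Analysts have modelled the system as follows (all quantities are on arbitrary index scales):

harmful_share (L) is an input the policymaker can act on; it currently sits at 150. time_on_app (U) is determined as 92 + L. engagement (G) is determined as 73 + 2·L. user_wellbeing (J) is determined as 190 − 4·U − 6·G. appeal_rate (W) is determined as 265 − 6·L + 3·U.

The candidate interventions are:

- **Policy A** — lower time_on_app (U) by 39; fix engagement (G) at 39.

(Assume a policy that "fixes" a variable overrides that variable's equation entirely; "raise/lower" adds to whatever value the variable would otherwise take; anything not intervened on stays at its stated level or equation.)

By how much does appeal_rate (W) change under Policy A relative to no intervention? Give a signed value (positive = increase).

Baseline:
  L = 150
  U = 92 + 150 = 242
  W = 265 − 6·150 + 3·242 = 91
Policy A (U − 39, G := 39):
  L = 150
  U = 92 + 150 (−39 from intervention) = 203
  W = 265 − 6·150 + 3·203 = -26
Change in W: -26 − 91 = -117

-117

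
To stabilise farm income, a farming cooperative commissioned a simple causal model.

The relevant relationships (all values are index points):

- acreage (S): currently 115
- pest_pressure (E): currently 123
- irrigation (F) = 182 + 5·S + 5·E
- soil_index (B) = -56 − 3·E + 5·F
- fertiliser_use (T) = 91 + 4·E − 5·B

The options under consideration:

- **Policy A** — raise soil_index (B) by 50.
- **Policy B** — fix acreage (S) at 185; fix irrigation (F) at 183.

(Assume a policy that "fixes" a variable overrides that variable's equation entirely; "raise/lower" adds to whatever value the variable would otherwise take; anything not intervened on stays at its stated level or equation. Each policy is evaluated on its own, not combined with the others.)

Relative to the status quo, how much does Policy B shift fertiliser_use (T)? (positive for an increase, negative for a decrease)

Baseline:
  S = 115
  E = 123
  F = 182 + 5·115 + 5·123 = 1372
  B = -56 − 3·123 + 5·1372 = 6435
  T = 91 + 4·123 − 5·6435 = -31592
Policy B (S := 185, F := 183):
  S = 185
  E = 123
  F = 183
  B = -56 − 3·123 + 5·183 = 490
  T = 91 + 4·123 − 5·490 = -1867
Change in T: -1867 − (-31592) = 29725

29725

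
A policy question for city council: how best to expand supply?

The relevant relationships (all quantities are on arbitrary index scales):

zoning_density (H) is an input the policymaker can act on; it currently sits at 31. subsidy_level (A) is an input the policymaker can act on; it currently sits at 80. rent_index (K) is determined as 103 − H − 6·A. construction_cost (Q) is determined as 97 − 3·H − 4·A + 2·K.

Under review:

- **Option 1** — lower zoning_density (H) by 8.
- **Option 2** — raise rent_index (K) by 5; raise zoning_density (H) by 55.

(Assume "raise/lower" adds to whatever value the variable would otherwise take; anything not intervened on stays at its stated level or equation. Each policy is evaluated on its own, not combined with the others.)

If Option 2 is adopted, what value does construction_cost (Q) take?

-1397

Option 2 (K + 5, H + 55):
  H = 31 + 55 = 86
  A = 80
  K = 103 − 86 − 6·80 (+5 from intervention) = -458
  Q = 97 − 3·86 − 4·80 + 2·(-458) = -1397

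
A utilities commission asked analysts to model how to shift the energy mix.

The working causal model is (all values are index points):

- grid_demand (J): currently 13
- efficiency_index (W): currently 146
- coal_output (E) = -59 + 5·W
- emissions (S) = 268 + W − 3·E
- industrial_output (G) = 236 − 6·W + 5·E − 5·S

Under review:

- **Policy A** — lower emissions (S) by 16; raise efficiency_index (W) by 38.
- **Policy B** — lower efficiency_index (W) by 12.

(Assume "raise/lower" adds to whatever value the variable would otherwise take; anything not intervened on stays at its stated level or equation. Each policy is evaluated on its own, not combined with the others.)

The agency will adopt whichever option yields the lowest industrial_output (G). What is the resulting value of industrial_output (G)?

9642

Policy A (S − 16, W + 38):
  W = 146 + 38 = 184
  E = -59 + 5·184 = 861
  S = 268 + 184 − 3·861 (−16 from intervention) = -2147
  G = 236 − 6·184 + 5·861 − 5·(-2147) = 14172
Policy B (W − 12):
  W = 146 − 12 = 134
  E = -59 + 5·134 = 611
  S = 268 + 134 − 3·611 = -1431
  G = 236 − 6·134 + 5·611 − 5·(-1431) = 9642
Comparing — Policy A: G=14172, Policy B: G=9642. Lowest is 9642 (Policy B).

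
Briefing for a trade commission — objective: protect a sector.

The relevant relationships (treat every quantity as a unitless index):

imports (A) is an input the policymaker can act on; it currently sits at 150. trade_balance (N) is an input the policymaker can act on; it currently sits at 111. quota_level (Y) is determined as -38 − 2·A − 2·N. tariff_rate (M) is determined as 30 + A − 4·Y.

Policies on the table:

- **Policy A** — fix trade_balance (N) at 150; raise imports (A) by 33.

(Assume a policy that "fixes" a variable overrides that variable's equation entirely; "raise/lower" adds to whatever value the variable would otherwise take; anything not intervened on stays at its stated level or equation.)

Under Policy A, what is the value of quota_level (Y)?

Policy A (N := 150, A + 33):
  A = 150 + 33 = 183
  N = 150
  Y = -38 − 2·183 − 2·150 = -704

-704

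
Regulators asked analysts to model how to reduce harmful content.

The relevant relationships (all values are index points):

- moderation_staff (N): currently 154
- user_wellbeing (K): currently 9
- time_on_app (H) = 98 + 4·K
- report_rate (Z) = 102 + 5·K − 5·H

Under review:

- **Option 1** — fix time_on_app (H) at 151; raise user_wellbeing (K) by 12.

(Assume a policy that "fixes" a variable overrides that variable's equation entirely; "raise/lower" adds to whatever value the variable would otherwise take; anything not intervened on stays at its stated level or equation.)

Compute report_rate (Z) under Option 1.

Option 1 (H := 151, K + 12):
  K = 9 + 12 = 21
  H = 151
  Z = 102 + 5·21 − 5·151 = -548

-548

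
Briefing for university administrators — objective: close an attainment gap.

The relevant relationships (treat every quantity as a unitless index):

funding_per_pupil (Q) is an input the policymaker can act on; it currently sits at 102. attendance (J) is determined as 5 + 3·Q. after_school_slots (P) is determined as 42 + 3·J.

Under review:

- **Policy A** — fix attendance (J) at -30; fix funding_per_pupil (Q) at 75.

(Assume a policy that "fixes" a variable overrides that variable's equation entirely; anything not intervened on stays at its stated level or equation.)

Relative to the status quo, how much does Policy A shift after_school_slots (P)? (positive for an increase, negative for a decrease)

Baseline:
  Q = 102
  J = 5 + 3·102 = 311
  P = 42 + 3·311 = 975
Policy A (J := -30, Q := 75):
  Q = 75
  J = -30
  P = 42 + 3·(-30) = -48
Change in P: -48 − 975 = -1023

-1023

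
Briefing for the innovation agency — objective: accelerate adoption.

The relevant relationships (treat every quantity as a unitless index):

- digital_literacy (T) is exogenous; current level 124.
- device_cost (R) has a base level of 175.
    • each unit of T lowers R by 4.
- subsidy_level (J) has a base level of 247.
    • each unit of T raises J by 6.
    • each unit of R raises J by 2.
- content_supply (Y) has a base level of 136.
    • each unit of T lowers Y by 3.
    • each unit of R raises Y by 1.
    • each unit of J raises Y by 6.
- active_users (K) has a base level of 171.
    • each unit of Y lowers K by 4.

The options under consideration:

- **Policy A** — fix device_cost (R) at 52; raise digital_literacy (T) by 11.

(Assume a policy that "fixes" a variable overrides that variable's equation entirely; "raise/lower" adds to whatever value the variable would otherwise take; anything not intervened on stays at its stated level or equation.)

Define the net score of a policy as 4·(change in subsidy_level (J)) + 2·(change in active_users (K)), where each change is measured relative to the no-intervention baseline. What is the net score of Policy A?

Baseline:
  T = 124
  R = 175 − 4·124 = -321
  J = 247 + 6·124 + 2·(-321) = 349
  Y = 136 − 3·124 + (-321) + 6·349 = 1537
  K = 171 − 4·1537 = -5977
Policy A (R := 52, T + 11):
  T = 124 + 11 = 135
  R = 52
  J = 247 + 6·135 + 2·52 = 1161
  Y = 136 − 3·135 + 52 + 6·1161 = 6749
  K = 171 − 4·6749 = -26825
ΔJ = 1161 − 349 = 812; ΔK = -26825 − (-5977) = -20848
Score = 4·812 + 2·(-20848) = -38448

-38448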